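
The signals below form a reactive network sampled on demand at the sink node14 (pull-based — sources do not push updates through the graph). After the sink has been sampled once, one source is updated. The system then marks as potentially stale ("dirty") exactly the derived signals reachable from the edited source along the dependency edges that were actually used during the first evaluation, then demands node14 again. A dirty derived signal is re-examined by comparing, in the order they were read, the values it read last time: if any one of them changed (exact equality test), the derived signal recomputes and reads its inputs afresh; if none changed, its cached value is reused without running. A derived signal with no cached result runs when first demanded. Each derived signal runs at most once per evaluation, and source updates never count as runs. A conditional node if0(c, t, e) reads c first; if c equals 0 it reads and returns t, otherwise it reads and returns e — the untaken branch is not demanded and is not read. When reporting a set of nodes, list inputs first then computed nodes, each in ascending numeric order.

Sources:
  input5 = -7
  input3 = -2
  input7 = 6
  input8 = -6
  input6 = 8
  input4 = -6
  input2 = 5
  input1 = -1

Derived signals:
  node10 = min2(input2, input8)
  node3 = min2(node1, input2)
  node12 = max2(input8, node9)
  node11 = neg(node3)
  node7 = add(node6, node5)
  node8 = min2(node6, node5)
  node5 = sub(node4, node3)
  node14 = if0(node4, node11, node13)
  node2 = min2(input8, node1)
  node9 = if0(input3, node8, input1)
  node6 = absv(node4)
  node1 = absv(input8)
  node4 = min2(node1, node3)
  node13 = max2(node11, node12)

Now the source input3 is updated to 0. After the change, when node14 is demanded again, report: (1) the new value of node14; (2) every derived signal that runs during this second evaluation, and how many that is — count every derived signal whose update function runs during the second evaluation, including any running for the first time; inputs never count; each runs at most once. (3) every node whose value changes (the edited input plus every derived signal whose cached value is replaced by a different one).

Initial pass — values computed on the first demand:
  node1 = absv(-6) = 6
  node3 = min2(6, 5) = 5
  node4 = min2(6, 5) = 5
  node9 = if0(input3=-2 -> else branch input1) = -1
  node11 = neg(5) = -5
  node12 = max2(-6, -1) = -1
  node13 = max2(-5, -1) = -1
  node14 = if0(node4=5 -> else branch node13) = -1

Second demand — change propagation:
  node5: newly demanded (no cache) — executes and yields 0.
  node6: newly demanded (no cache) — executes and yields 5.
  node8: newly demanded (no cache) — executes and yields 0.
  node9: re-runs because input3 -2->0; new result 0.
  node12: re-runs because node9 -1->0; new result 0.
  node13: re-runs because node12 -1->0; new result 0.
  node14: re-runs because node13 -1->0; new result 0.

The important point: the flipped condition pulls in fresh nodes; node5, node6, node8 run for the first time.

node14 now evaluates to 0.
Run set: node5, node6, node8, node9, node12, node13, node14 (7 run).
Changed values: input3, node9, node12, node13, node14.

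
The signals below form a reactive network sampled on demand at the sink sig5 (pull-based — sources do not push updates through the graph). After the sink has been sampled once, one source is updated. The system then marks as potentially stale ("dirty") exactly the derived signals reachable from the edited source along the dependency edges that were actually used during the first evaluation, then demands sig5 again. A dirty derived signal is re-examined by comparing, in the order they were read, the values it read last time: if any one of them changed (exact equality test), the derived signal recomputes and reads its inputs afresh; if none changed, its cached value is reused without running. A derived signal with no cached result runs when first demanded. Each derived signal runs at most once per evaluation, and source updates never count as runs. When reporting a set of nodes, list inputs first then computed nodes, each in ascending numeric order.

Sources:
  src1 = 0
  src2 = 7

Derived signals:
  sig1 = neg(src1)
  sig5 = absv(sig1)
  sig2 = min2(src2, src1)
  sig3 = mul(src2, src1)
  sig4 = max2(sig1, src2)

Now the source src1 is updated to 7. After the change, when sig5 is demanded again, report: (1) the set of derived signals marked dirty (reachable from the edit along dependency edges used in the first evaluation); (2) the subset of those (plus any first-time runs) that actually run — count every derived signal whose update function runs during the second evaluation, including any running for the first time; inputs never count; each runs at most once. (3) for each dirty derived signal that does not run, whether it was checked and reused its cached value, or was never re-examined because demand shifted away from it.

Dirty set: sig1, sig5.
Run set: sig1, sig5 (2 run).
All dirty derived signals ended up running.

Initial pass — values computed on the first demand:
  sig1 = neg(0) = 0
  sig5 = absv(0) = 0

Second demand — change propagation:
  sig1: re-runs because src1 0->7; new result -7.
  sig5: re-runs because sig1 0->-7; new result 7.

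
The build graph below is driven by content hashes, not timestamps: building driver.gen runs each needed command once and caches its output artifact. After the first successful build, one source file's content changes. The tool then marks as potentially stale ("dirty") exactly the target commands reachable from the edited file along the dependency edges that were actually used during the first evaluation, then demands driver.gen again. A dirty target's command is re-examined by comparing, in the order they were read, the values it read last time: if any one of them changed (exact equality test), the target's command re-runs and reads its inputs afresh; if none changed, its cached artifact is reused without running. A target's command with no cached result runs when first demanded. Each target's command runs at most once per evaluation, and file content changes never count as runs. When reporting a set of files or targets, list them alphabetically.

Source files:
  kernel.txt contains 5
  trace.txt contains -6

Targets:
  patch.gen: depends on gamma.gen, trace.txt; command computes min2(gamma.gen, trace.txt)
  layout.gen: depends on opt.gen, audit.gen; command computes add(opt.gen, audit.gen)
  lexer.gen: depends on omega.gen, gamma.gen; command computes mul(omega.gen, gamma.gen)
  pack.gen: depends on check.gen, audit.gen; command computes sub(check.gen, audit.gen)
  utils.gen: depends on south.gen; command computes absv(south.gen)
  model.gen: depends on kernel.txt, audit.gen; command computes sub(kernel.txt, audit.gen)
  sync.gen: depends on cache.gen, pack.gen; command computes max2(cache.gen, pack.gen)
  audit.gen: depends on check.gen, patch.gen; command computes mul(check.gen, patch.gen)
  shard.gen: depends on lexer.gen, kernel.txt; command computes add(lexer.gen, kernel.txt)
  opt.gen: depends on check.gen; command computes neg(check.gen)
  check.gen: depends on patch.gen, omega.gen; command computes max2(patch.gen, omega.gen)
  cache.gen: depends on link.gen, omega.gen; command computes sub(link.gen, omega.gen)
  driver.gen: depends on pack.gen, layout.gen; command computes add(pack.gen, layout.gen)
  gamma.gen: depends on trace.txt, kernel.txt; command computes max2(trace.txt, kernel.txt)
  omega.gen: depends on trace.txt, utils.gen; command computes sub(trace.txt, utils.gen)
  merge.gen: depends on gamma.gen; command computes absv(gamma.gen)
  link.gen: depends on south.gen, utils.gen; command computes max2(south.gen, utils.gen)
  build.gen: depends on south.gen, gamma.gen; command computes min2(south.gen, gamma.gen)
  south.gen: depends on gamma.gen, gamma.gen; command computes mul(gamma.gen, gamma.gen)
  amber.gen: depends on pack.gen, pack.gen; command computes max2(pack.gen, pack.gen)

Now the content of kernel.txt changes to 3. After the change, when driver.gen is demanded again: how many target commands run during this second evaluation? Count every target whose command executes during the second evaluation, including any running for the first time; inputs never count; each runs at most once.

Run set: check.gen, gamma.gen, omega.gen, patch.gen, south.gen, utils.gen (6 run).
The important point: at opt.gen every value read last time is unchanged, so the dirty flag clears without a run.

Initial pass — values computed on the first demand:
  gamma.gen = max2(-6, 5) = 5
  patch.gen = min2(5, -6) = -6
  south.gen = mul(5, 5) = 25
  utils.gen = absv(25) = 25
  omega.gen = sub(-6, 25) = -31
  check.gen = max2(-6, -31) = -6
  audit.gen = mul(-6, -6) = 36
  opt.gen = neg(-6) = 6
  layout.gen = add(6, 36) = 42
  pack.gen = sub(-6, 36) = -42
  driver.gen = add(-42, 42) = 0

Second demand — change propagation:
  gamma.gen: re-runs because kernel.txt 5->3; new result 3.
  patch.gen: re-runs because gamma.gen 5->3; new result -6 (unchanged).
  south.gen: re-runs because gamma.gen 5->3; gamma.gen 5->3; new result 9.
  utils.gen: re-runs because south.gen 25->9; new result 9.
  omega.gen: re-runs because utils.gen 25->9; new result -15.
  check.gen: re-runs because omega.gen -31->-15; new result -6 (unchanged).
  audit.gen: re-examined; everything it read last time is the same (check.gen unchanged, patch.gen unchanged) — cache 36 kept, no run.
  opt.gen: re-examined; everything it read last time is the same (check.gen unchanged) — cache 6 kept, no run.
  layout.gen: re-examined; everything it read last time is the same (opt.gen unchanged, audit.gen unchanged) — cache 42 kept, no run.
  pack.gen: re-examined; everything it read last time is the same (check.gen unchanged, audit.gen unchanged) — cache -42 kept, no run.
  driver.gen: re-examined; everything it read last time is the same (pack.gen unchanged, layout.gen unchanged) — cache 0 kept, no run.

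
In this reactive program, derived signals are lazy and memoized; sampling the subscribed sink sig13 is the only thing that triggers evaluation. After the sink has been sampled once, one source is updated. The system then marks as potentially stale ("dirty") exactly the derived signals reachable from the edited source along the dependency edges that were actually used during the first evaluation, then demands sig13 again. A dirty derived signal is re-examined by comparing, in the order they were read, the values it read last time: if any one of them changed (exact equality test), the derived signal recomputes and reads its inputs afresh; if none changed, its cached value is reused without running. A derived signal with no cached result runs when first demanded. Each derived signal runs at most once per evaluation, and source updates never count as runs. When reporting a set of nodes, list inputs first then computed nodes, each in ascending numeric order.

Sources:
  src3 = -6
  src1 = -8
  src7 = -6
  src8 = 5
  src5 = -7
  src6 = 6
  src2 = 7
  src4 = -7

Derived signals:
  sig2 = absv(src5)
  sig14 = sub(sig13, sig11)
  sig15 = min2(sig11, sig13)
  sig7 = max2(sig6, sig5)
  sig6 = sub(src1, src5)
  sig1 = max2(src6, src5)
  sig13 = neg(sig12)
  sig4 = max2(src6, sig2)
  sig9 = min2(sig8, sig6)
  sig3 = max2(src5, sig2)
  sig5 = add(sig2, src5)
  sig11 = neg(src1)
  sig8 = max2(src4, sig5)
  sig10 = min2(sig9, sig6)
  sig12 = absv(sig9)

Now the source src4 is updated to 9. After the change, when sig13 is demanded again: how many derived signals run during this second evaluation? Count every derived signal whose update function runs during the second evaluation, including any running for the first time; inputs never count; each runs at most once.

First demand of the output computes:
  sig2 = absv(-7) = 7
  sig5 = add(7, -7) = 0
  sig6 = sub(-8, -7) = -1
  sig8 = max2(-7, 0) = 0
  sig9 = min2(0, -1) = -1
  sig12 = absv(-1) = 1
  sig13 = neg(1) = -1

After the edit, cleaning proceeds:
  sig8: a read changed (src4 -7->9) — executes, giving 9.
  sig9: a read changed (sig8 0->9) — executes, giving -1 — identical to its old value.
  sig12: dirty, but its reads are unchanged (sig9 unchanged); cached 1 stands.
  sig13: dirty, but its reads are unchanged (sig12 unchanged); cached -1 stands.

Note the absorption at sig9: it re-runs yet its value is the same, leaving the output's value untouched.

2 derived signals run: sig8, sig9.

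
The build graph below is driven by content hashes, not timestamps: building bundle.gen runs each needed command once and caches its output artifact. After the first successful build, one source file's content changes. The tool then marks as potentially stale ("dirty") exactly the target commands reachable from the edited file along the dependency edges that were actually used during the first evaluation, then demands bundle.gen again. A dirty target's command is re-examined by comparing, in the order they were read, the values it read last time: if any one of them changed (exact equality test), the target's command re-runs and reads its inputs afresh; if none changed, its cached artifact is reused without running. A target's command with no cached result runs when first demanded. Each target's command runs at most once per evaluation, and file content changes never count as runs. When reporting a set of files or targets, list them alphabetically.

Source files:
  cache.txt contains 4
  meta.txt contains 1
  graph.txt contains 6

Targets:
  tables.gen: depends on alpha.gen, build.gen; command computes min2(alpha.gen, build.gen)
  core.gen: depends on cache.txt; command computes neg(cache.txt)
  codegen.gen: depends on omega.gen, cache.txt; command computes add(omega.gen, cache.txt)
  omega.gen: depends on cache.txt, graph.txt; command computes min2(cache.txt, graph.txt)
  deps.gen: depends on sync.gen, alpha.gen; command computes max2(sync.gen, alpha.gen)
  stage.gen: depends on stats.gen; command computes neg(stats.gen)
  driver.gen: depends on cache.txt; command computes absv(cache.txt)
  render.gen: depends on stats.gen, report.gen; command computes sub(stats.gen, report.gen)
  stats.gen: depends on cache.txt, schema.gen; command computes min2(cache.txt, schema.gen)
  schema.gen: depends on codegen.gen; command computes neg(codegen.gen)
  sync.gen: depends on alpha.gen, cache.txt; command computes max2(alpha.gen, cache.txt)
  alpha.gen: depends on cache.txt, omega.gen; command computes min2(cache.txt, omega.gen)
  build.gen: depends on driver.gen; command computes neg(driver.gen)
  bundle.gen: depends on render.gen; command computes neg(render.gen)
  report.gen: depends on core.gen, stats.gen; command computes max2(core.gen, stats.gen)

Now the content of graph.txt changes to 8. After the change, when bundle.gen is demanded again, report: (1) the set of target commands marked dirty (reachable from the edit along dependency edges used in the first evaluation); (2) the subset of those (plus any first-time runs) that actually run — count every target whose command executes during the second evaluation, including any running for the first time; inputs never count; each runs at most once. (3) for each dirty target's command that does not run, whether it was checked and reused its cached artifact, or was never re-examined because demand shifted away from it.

Initial pass — values computed on the first demand:
  core.gen = neg(4) = -4
  omega.gen = min2(4, 6) = 4
  codegen.gen = add(4, 4) = 8
  schema.gen = neg(8) = -8
  stats.gen = min2(4, -8) = -8
  report.gen = max2(-4, -8) = -4
  render.gen = sub(-8, -4) = -4
  bundle.gen = neg(-4) = 4

Second demand — change propagation:
  omega.gen: re-runs because graph.txt 6->8; new result 4 (unchanged).
  codegen.gen: re-examined; everything it read last time is the same (omega.gen unchanged, cache.txt unchanged) — cache 8 kept, no run.
  schema.gen: re-examined; everything it read last time is the same (codegen.gen unchanged) — cache -8 kept, no run.
  stats.gen: re-examined; everything it read last time is the same (cache.txt unchanged, schema.gen unchanged) — cache -8 kept, no run.
  report.gen: re-examined; everything it read last time is the same (core.gen unchanged, stats.gen unchanged) — cache -4 kept, no run.
  render.gen: re-examined; everything it read last time is the same (stats.gen unchanged, report.gen unchanged) — cache -4 kept, no run.
  bundle.gen: re-examined; everything it read last time is the same (render.gen unchanged) — cache 4 kept, no run.

The important point: omega.gen recomputes to an identical value, and the output ends up unchanged.

Dirty set: bundle.gen, codegen.gen, omega.gen, render.gen, report.gen, schema.gen, stats.gen.
Run set: omega.gen (1 run).
Re-examined without running (cache reused): bundle.gen, codegen.gen, render.gen, report.gen, schema.gen, stats.gen.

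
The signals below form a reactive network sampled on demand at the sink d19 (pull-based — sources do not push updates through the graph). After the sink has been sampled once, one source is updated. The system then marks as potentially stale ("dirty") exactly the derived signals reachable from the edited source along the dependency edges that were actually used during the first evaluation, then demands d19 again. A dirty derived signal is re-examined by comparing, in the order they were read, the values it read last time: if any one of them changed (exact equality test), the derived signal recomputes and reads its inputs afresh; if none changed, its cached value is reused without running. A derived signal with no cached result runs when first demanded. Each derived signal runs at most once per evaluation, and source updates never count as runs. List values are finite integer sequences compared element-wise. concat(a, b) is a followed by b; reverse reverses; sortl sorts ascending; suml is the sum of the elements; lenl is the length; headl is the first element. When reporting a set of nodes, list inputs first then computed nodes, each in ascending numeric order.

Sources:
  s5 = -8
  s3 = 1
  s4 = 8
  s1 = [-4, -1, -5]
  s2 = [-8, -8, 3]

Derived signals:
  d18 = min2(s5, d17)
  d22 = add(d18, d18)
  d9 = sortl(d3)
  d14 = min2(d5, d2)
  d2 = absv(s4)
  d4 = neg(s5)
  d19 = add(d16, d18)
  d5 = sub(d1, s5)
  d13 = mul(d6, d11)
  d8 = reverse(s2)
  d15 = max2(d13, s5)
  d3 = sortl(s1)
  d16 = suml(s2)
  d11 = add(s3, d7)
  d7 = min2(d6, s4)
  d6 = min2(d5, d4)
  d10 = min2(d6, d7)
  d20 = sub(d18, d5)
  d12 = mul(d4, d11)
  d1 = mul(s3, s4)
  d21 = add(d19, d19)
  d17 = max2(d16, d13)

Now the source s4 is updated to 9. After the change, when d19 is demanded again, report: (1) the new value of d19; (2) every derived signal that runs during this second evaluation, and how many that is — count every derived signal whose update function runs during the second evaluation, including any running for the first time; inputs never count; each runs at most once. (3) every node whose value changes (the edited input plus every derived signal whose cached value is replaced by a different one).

d19 now evaluates to -21.
Run set: d1, d5, d6, d7 (4 run).
Changed values: s4, d1, d5.
The important point: at d11 every value read last time is unchanged, so the dirty flag clears without a run.

Initial pass — values computed on the first demand:
  d1 = mul(1, 8) = 8
  d4 = neg(-8) = 8
  d5 = sub(8, -8) = 16
  d6 = min2(16, 8) = 8
  d7 = min2(8, 8) = 8
  d11 = add(1, 8) = 9
  d13 = mul(8, 9) = 72
  d16 = suml([-8, -8, 3]) = -13
  d17 = max2(-13, 72) = 72
  d18 = min2(-8, 72) = -8
  d19 = add(-13, -8) = -21

Second demand — change propagation:
  d1: re-runs because s4 8->9; new result 9.
  d5: re-runs because d1 8->9; new result 17.
  d6: re-runs because d5 16->17; new result 8 (unchanged).
  d7: re-runs because s4 8->9; new result 8 (unchanged).
  d11: re-examined; everything it read last time is the same (s3 unchanged, d7 unchanged) — cache 9 kept, no run.
  d13: re-examined; everything it read last time is the same (d6 unchanged, d11 unchanged) — cache 72 kept, no run.
  d17: re-examined; everything it read last time is the same (d16 unchanged, d13 unchanged) — cache 72 kept, no run.
  d18: re-examined; everything it read last time is the same (s5 unchanged, d17 unchanged) — cache -8 kept, no run.
  d19: re-examined; everything it read last time is the same (d16 unchanged, d18 unchanged) — cache -21 kept, no run.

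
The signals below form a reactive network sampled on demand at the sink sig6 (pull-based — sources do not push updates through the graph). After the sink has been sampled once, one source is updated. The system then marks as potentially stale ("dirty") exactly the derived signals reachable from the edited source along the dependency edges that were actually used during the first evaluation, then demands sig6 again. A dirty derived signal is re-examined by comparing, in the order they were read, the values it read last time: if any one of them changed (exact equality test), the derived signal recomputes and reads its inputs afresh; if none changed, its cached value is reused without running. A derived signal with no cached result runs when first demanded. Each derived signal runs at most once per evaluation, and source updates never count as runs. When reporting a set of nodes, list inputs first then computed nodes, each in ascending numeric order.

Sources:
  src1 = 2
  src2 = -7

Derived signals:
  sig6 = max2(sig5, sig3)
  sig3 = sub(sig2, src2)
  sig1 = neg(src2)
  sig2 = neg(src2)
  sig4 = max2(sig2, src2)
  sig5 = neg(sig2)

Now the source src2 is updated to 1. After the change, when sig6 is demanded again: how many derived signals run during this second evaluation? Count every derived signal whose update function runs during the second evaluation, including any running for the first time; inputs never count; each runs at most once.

Run set: sig2, sig3, sig5, sig6 (4 run).

Initial pass — values computed on the first demand:
  sig2 = neg(-7) = 7
  sig3 = sub(7, -7) = 14
  sig5 = neg(7) = -7
  sig6 = max2(-7, 14) = 14

Second demand — change propagation:
  sig2: re-runs because src2 -7->1; new result -1.
  sig3: re-runs because sig2 7->-1; src2 -7->1; new result -2.
  sig5: re-runs because sig2 7->-1; new result 1.
  sig6: re-runs because sig5 -7->1; sig3 14->-2; new result 1.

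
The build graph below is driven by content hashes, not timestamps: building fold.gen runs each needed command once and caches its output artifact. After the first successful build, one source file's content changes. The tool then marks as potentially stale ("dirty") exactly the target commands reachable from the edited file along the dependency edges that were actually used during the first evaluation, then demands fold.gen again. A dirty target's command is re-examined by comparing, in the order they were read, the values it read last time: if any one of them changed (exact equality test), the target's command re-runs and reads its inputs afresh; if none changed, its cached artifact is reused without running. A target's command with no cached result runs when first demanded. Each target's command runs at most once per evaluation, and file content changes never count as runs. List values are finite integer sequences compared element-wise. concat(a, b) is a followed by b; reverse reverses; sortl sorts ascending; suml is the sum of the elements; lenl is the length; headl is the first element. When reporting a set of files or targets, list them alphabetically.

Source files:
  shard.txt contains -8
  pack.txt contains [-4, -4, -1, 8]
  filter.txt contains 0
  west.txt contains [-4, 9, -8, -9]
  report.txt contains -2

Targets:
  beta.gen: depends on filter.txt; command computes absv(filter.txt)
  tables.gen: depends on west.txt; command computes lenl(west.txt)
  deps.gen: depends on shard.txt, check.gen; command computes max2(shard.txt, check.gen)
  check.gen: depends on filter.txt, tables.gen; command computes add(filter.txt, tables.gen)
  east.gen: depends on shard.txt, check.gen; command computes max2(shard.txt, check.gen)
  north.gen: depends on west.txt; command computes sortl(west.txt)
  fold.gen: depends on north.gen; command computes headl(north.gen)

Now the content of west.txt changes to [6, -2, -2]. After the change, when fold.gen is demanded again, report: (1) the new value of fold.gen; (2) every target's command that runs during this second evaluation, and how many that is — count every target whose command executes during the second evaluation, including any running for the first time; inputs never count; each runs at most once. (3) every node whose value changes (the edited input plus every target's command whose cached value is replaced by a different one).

Initial pass — values computed on the first demand:
  north.gen = sortl([-4, 9, -8, -9]) = [-9, -8, -4, 9]
  fold.gen = headl([-9, -8, -4, 9]) = -9

Second demand — change propagation:
  north.gen: re-runs because west.txt [-4, 9, -8, -9]->[6, -2, -2]; new result [-2, -2, 6].
  fold.gen: re-runs because north.gen [-9, -8, -4, 9]->[-2, -2, 6]; new result -2.

fold.gen now evaluates to -2.
Run set: fold.gen, north.gen (2 run).
Changed values: fold.gen, north.gen, west.txt.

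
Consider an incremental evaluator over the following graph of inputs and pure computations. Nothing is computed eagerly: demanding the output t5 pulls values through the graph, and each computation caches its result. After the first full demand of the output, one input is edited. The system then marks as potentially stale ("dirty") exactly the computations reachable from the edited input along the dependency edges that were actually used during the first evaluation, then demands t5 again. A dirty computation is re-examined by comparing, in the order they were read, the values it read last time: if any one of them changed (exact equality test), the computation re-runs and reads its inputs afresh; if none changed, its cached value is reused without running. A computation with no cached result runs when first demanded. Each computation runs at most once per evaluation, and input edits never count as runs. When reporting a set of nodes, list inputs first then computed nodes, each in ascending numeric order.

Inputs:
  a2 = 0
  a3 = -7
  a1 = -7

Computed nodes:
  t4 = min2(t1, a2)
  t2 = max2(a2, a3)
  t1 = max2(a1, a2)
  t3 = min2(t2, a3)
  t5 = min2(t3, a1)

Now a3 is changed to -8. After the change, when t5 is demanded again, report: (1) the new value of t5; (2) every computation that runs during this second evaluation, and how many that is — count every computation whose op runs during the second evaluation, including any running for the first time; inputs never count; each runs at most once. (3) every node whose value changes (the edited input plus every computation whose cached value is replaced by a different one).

Initial pass — values computed on the first demand:
  t2 = max2(0, -7) = 0
  t3 = min2(0, -7) = -7
  t5 = min2(-7, -7) = -7

Second demand — change propagation:
  t2: re-runs because a3 -7->-8; new result 0 (unchanged).
  t3: re-runs because a3 -7->-8; new result -8.
  t5: re-runs because t3 -7->-8; new result -8.

t5 now evaluates to -8.
Run set: t2, t3, t5 (3 run).
Changed values: a3, t3, t5.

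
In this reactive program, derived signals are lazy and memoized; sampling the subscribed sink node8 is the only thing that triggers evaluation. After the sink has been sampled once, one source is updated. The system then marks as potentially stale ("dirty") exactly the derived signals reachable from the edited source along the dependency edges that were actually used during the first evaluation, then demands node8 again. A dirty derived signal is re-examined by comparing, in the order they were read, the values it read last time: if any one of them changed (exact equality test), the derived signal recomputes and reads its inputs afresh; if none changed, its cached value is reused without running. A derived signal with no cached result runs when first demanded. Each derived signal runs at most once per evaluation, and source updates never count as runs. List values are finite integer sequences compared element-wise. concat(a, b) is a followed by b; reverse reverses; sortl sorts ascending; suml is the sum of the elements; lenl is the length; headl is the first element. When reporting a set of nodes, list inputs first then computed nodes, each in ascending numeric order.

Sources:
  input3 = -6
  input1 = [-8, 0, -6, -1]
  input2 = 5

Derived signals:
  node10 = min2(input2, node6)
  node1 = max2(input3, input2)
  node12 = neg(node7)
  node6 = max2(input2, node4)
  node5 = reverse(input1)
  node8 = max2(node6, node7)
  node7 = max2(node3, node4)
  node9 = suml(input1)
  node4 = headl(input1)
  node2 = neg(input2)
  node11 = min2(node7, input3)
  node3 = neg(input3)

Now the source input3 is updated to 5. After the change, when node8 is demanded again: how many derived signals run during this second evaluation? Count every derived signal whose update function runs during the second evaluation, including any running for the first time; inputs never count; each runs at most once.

3 derived signals run: node3, node7, node8.

First demand of the output computes:
  node3 = neg(-6) = 6
  node4 = headl([-8, 0, -6, -1]) = -8
  node6 = max2(5, -8) = 5
  node7 = max2(6, -8) = 6
  node8 = max2(5, 6) = 6

After the edit, cleaning proceeds:
  node3: a read changed (input3 -6->5) — executes, giving -5.
  node7: a read changed (node3 6->-5) — executes, giving -5.
  node8: a read changed (node7 6->-5) — executes, giving 5.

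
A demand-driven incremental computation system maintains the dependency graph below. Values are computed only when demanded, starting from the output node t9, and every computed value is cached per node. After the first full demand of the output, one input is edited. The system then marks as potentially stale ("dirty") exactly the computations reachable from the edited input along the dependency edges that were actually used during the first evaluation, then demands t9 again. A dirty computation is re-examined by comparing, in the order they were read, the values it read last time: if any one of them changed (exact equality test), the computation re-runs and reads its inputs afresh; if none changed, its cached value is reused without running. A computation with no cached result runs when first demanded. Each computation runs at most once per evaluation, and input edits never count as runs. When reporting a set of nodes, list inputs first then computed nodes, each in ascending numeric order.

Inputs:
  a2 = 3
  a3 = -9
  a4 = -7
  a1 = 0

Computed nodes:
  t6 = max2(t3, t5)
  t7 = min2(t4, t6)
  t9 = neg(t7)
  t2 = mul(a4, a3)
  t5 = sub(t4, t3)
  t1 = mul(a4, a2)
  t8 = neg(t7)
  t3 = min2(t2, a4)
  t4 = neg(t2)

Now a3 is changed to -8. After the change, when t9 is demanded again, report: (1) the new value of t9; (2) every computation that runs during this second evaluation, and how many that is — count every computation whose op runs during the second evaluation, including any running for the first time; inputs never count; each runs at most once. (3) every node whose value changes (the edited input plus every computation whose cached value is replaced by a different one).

First evaluation (everything demanded from the output):
  t2 = mul(-7, -9) = 63
  t3 = min2(63, -7) = -7
  t4 = neg(63) = -63
  t5 = sub(-63, -7) = -56
  t6 = max2(-7, -56) = -7
  t7 = min2(-63, -7) = -63
  t9 = neg(-63) = 63

Propagation after the edit:
  t2: runs — a3 -9->-8; result 56.
  t3: runs — t2 63->56; result -7 (same value as before).
  t4: runs — t2 63->56; result -56.
  t5: runs — t4 -63->-56; result -49.
  t6: runs — t5 -56->-49; result -7 (same value as before).
  t7: runs — t4 -63->-56; result -56.
  t9: runs — t7 -63->-56; result 56.

New value of t9: 56.
Computations that run: t2, t3, t4, t5, t6, t7, t9 — 7 in total.
Values that change: a3, t2, t4, t5, t7, t9.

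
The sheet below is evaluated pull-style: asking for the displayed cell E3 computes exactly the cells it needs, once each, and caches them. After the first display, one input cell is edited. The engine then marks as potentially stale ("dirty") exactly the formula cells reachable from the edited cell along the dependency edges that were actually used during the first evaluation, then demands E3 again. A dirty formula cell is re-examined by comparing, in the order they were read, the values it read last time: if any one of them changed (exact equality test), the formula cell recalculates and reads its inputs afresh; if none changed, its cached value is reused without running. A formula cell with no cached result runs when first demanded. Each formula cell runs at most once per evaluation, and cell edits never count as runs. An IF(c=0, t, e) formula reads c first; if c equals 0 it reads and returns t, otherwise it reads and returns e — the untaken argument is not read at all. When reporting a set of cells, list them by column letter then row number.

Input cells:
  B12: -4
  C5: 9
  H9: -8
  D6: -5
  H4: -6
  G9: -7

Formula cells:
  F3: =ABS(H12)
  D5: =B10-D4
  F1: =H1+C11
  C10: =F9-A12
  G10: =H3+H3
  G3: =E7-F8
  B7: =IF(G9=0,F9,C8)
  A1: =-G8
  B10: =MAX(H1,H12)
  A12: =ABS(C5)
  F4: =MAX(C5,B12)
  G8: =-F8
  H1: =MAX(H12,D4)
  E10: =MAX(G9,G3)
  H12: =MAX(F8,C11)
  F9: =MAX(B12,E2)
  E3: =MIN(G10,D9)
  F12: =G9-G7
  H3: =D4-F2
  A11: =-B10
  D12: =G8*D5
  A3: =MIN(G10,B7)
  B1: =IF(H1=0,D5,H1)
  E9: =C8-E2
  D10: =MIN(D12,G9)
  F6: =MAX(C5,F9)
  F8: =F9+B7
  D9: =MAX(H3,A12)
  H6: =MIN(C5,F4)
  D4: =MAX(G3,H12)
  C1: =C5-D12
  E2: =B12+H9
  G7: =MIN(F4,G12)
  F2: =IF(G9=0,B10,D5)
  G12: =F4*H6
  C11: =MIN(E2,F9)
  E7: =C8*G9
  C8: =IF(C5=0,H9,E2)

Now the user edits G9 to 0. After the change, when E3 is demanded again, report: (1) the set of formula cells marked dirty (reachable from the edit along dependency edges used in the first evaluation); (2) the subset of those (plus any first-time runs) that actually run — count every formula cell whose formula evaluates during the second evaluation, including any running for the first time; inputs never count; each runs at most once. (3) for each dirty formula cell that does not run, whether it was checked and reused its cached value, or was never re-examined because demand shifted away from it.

The edit dirties: B7, B10, D4, D5, D9, E3, E7, F2, F8, G3, G10, H1, H3, H12.
13 formula cells run: B7, B10, D4, D9, E3, E7, F2, F8, G3, G10, H1, H3, H12.
Unvisited dirty nodes (no longer demanded): D5.
Note the branch switch — demand abandons D5, which is never re-examined.

First demand of the output computes:
  A12 = ABS(9) = 9
  E2 = -4 + -8 = -12
  C8 = IF(C5=0: C5=9 -> else branch E2) = -12
  E7 = -12 * -7 = 84
  F9 = MAX(-4, -12) = -4
  B7 = IF(G9=0: G9=-7 -> else branch C8) = -12
  C11 = MIN(-12, -4) = -12
  F8 = -4 + -12 = -16
  G3 = 84 - -16 = 100
  H12 = MAX(-16, -12) = -12
  D4 = MAX(100, -12) = 100
  H1 = MAX(-12, 100) = 100
  B10 = MAX(100, -12) = 100
  D5 = 100 - 100 = 0
  F2 = IF(G9=0: G9=-7 -> else branch D5) = 0
  H3 = 100 - 0 = 100
  D9 = MAX(100, 9) = 100
  G10 = 100 + 100 = 200
  E3 = MIN(200, 100) = 100

After the edit, cleaning proceeds:
  B7: a read changed (G9 -7->0) — executes, giving -4.
  E7: a read changed (G9 -7->0) — executes, giving 0.
  F8: a read changed (B7 -12->-4) — executes, giving -8.
  G3: a read changed (E7 84->0; F8 -16->-8) — executes, giving 8.
  H12: a read changed (F8 -16->-8) — executes, giving -8.
  D4: a read changed (G3 100->8; H12 -12->-8) — executes, giving 8.
  H1: a read changed (H12 -12->-8; D4 100->8) — executes, giving 8.
  B10: a read changed (H1 100->8; H12 -12->-8) — executes, giving 8.
  D5: stays stale; no demand reaches it after the flip.
  F2: a read changed (G9 -7->0) — executes, giving 8.
  H3: a read changed (D4 100->8; F2 0->8) — executes, giving 0.
  D9: a read changed (H3 100->0) — executes, giving 9.
  G10: a read changed (H3 100->0; H3 100->0) — executes, giving 0.
  E3: a read changed (G10 200->0; D9 100->9) — executes, giving 0.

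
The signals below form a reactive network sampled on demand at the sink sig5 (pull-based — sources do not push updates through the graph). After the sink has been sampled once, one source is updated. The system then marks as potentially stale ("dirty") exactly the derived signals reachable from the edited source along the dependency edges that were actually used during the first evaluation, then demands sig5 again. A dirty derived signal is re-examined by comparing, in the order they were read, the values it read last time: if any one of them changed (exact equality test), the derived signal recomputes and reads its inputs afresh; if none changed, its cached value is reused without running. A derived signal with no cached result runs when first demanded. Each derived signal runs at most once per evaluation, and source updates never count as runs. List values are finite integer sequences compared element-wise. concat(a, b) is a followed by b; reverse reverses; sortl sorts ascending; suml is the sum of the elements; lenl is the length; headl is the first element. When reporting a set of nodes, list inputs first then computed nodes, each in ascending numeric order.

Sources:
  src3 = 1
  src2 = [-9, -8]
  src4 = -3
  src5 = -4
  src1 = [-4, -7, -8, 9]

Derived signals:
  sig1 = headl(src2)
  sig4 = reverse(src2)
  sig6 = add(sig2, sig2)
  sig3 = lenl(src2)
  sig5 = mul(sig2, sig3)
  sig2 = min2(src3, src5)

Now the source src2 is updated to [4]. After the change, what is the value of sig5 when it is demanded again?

Initial pass — values computed on the first demand:
  sig2 = min2(1, -4) = -4
  sig3 = lenl([-9, -8]) = 2
  sig5 = mul(-4, 2) = -8

Second demand — change propagation:
  sig3: re-runs because src2 [-9, -8]->[4]; new result 1.
  sig5: re-runs because sig3 2->1; new result -4.

sig5 now evaluates to -4.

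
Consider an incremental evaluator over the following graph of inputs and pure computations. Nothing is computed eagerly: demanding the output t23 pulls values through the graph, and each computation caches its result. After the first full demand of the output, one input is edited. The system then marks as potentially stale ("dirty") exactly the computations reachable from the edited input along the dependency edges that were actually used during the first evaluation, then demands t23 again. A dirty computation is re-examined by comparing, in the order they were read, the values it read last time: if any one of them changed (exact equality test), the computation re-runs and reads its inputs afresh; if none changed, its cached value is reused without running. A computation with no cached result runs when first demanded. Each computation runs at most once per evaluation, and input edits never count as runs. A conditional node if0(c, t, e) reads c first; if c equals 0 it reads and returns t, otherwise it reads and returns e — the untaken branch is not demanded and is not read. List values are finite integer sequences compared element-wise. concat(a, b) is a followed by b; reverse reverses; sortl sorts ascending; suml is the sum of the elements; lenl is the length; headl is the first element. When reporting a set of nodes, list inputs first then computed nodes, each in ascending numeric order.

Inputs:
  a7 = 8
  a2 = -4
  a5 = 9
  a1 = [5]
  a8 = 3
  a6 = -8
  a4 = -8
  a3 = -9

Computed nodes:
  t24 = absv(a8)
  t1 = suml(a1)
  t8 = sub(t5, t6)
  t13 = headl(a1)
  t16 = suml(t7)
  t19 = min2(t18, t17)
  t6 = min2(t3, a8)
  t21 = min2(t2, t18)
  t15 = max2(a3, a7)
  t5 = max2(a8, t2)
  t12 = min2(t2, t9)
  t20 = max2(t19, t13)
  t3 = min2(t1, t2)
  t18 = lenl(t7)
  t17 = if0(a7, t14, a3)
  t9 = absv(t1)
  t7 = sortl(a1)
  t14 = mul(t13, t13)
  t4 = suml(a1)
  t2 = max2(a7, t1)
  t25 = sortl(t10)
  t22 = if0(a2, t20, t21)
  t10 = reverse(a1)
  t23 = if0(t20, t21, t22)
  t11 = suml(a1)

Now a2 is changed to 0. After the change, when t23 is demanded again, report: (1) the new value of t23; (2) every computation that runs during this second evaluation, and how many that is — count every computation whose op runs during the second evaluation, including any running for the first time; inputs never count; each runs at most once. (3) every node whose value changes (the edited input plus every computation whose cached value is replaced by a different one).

t23 now evaluates to 5.
Run set: t22, t23 (2 run).
Changed values: a2, t22, t23.

Initial pass — values computed on the first demand:
  t1 = suml([5]) = 5
  t2 = max2(8, 5) = 8
  t7 = sortl([5]) = [5]
  t13 = headl([5]) = 5
  t17 = if0(a7=8 -> else branch a3) = -9
  t18 = lenl([5]) = 1
  t19 = min2(1, -9) = -9
  t20 = max2(-9, 5) = 5
  t21 = min2(8, 1) = 1
  t22 = if0(a2=-4 -> else branch t21) = 1
  t23 = if0(t20=5 -> else branch t22) = 1

Second demand — change propagation:
  t22: re-runs because a2 -4->0; new result 5.
  t23: re-runs because t22 1->5; new result 5.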